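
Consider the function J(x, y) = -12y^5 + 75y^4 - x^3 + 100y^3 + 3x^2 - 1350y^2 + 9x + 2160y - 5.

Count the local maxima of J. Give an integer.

J separates as a function of x plus a function of y, so ∇J=0 decouples.
∂J/∂x = -3(x - 3)(x + 1) = 0 at x ∈ {-1, 3}; ∂J/∂y = -60(y - 4)(y - 3)(y - 1)(y + 3) = 0 at y ∈ {-3, 1, 3, 4}.
The Hessian is diagonal: diag(J_xx, J_yy). Second derivatives: J_xx(-1)=12, J_xx(3)=-12; J_yy(-3)=10080, J_yy(1)=-1440, J_yy(3)=720, J_yy(4)=-1260.
Local maxima occur where both diagonal entries negative: (3, 1), (3, 4). Count: 2.

2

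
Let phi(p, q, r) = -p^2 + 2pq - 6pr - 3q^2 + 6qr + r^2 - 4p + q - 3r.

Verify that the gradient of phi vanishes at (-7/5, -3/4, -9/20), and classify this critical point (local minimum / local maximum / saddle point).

saddle point

∇phi = (-2p + 2q - 6r - 4, 2p - 6q + 6r + 1, -6p + 6q + 2r - 3); substituting (-7/5, -3/4, -9/20) gives ∇phi = (0, 0, 0), so (-7/5, -3/4, -9/20) is indeed a critical point.
The Hessian is constant: H = [[-2, 2, -6], [2, -6, 6], [-6, 6, 2]].
Leading principal minors: Δ₁ = -2, Δ₂ = 8, Δ₃ = 160.
The minors fit neither the all-positive nor the alternating-sign pattern, so H is indefinite: a saddle point.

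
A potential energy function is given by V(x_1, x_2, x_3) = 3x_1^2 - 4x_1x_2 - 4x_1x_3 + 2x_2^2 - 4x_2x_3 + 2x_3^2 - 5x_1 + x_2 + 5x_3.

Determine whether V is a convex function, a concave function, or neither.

V is quadratic, so its Hessian is the constant matrix H = [[6, -4, -4], [-4, 4, -4], [-4, -4, 4]].
Leading principal minors: 6, 8, -256.
Neither pattern holds ⇒ H is indefinite ⇒ neither convex nor concave.

neither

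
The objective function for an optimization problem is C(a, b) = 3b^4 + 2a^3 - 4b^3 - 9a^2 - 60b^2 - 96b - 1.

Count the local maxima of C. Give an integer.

C separates as a function of a plus a function of b, so ∇C=0 decouples.
∂C/∂a = 6a(a - 3) = 0 at a ∈ {0, 3}; ∂C/∂b = 12(b - 4)(b + 1)(b + 2) = 0 at b ∈ {-2, -1, 4}.
The Hessian is diagonal: diag(C_aa, C_bb). Second derivatives: C_aa(0)=-18, C_aa(3)=18; C_bb(-2)=72, C_bb(-1)=-60, C_bb(4)=360.
Local maxima occur where both diagonal entries negative: (0, -1). Count: 1.

1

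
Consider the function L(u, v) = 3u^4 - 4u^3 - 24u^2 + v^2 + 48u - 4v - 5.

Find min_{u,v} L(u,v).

-121

L(u,v) separates as P(u) + Q(v) − 5, so its minimum is min P + min Q − 5.
P'(u) = 12(u - 2)(u - 1)(u + 2) vanishes at u ∈ {-2, 1, 2}; Q'(v) = 2v - 4 vanishes at v ∈ {2}.
Local minima of P (where P''>0): P(-2)=-112, P(2)=16. Local minima of Q: Q(2)=-4.
So the global minimum of L is P(-2) + Q(2) − 5 = -112 − 4 − 5 = -121, attained at (-2, 2).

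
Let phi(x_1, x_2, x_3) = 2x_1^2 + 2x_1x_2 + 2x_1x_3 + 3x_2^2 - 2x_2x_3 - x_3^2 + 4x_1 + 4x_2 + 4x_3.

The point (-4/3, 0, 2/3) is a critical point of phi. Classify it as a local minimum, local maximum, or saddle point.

saddle point

The Hessian is constant: H = [[4, 2, 2], [2, 6, -2], [2, -2, -2]].
Leading principal minors: Δ₁ = 4, Δ₂ = 20, Δ₃ = -96.
The minors fit neither the all-positive nor the alternating-sign pattern, so H is indefinite: a saddle point.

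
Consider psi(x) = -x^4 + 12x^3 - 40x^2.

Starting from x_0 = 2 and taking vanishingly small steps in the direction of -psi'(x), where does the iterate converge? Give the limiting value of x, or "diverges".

4

psi'(x) = -4x(x - 5)(x - 4), so psi'(2) = -48.
Gradient descent moves in the -psi' direction, i.e. x is increasing.
The nearest critical point in that direction is x = 4, where psi'' = 16 > 0 (a local minimum). The iterate converges there.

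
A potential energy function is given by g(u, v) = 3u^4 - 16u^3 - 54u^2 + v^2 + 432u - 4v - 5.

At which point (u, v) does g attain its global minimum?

g(u,v) separates as P(u) + Q(v) − 5, so its minimum is min P + min Q − 5.
P'(u) = 12(u - 4)(u - 3)(u + 3) vanishes at u ∈ {-3, 3, 4}; Q'(v) = 2v - 4 vanishes at v ∈ {2}.
Local minima of P (where P''>0): P(-3)=-1107, P(4)=608. Local minima of Q: Q(2)=-4.
So the global minimum of g is P(-3) + Q(2) − 5 = -1107 − 4 − 5 = -1116, attained at (-3, 2).

(-3, 2)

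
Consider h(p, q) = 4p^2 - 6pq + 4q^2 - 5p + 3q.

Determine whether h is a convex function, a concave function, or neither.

convex

h is quadratic, so its Hessian is the constant matrix H = [[8, -6], [-6, 8]].
det(H) = 28, tr(H) = 16.
det(H) > 0 and tr(H) > 0, so H is positive definite everywhere: convex.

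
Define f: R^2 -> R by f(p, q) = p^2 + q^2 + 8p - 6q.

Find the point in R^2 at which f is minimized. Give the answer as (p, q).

(-4, 3)

f(p,q) separates as A(p) + B(q), so its minimum is min A + min B.
A'(p) = 2p + 8 vanishes at p ∈ {-4}; B'(q) = 2q - 6 vanishes at q ∈ {3}.
Local minima of A (where A''>0): A(-4)=-16. Local minima of B: B(3)=-9.
So the global minimum of f is A(-4) + B(3) = -16 − 9 = -25, attained at (-4, 3).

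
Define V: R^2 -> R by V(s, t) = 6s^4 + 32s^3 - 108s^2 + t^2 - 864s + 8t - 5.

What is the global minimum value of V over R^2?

-2235

V(s,t) separates as P(s) + Q(t) − 5, so its minimum is min P + min Q − 5.
P'(s) = 24(s - 3)(s + 3)(s + 4) vanishes at s ∈ {-4, -3, 3}; Q'(t) = 2(t + 4) vanishes at t ∈ {-4}.
Local minima of P (where P''>0): P(-4)=1216, P(3)=-2214. Local minima of Q: Q(-4)=-16.
So the global minimum of V is P(3) + Q(-4) − 5 = -2214 − 16 − 5 = -2235, attained at (3, -4).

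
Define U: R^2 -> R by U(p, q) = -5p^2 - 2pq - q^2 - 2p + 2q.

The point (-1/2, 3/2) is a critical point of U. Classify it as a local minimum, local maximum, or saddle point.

local maximum

The Hessian of U is constant: H = [[-10, -2], [-2, -2]].
det(H) = (-10)·(-2) − (-2)² = 16.
det(H) > 0 and tr(H) = -12 < 0, so H is negative definite and the point is a local maximum.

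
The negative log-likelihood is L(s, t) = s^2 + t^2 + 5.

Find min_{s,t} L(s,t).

5

L(s,t) separates as P(s) + Q(t) + 5, so its minimum is min P + min Q + 5.
P'(s) = 2s vanishes at s ∈ {0}; Q'(t) = 2t vanishes at t ∈ {0}.
Local minima of P (where P''>0): P(0)=0. Local minima of Q: Q(0)=0.
So the global minimum of L is P(0) + Q(0) + 5 = 0 + 0 + 5 = 5, attained at (0, 0).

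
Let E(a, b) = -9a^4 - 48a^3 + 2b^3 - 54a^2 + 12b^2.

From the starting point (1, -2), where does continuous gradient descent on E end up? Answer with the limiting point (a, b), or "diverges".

E is separable, so gradient descent decouples: a follows -∂E/∂a, b follows -∂E/∂b.
∂E/∂a = -36a(a + 1)(a + 3); at a=1 this is -288, so a increases.
∂E/∂b = 6b(b + 4); at b=-2 this is -24, so b increases.
The a-coordinate has no critical point in that direction and runs off to infinity.

diverges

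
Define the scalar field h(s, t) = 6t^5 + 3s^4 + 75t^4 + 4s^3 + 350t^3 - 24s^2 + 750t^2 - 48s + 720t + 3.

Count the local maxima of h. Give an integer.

2

h separates as a function of s plus a function of t, so ∇h=0 decouples.
∂h/∂s = 12(s - 2)(s + 1)(s + 2) = 0 at s ∈ {-2, -1, 2}; ∂h/∂t = 30(t + 1)(t + 2)(t + 3)(t + 4) = 0 at t ∈ {-4, -3, -2, -1}.
The Hessian is diagonal: diag(h_ss, h_tt). Second derivatives: h_ss(-2)=48, h_ss(-1)=-36, h_ss(2)=144; h_tt(-4)=-180, h_tt(-3)=60, h_tt(-2)=-60, h_tt(-1)=180.
Local maxima occur where both diagonal entries negative: (-1, -4), (-1, -2). Count: 2.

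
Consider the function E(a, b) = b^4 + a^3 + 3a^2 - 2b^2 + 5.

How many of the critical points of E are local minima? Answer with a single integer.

E separates as a function of a plus a function of b, so ∇E=0 decouples.
∂E/∂a = 3a(a + 2) = 0 at a ∈ {-2, 0}; ∂E/∂b = 4b(b - 1)(b + 1) = 0 at b ∈ {-1, 0, 1}.
The Hessian is diagonal: diag(E_aa, E_bb). Second derivatives: E_aa(-2)=-6, E_aa(0)=6; E_bb(-1)=8, E_bb(0)=-4, E_bb(1)=8.
Local minima occur where both diagonal entries positive: (0, -1), (0, 1). Count: 2.

2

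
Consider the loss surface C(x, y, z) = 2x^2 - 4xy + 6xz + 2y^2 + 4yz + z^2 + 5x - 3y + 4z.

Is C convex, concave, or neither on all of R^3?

C is quadratic, so its Hessian is the constant matrix H = [[4, -4, 6], [-4, 4, 4], [6, 4, 2]].
Leading principal minors: 4, 0, -400.
Neither pattern holds ⇒ H is indefinite ⇒ neither convex nor concave.

neither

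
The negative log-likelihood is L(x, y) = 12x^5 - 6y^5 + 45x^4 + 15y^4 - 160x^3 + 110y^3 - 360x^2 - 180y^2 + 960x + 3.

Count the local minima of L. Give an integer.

L separates as a function of x plus a function of y, so ∇L=0 decouples.
∂L/∂x = 60(x - 2)(x - 1)(x + 2)(x + 4) = 0 at x ∈ {-4, -2, 1, 2}; ∂L/∂y = -30y(y - 4)(y - 1)(y + 3) = 0 at y ∈ {-3, 0, 1, 4}.
The Hessian is diagonal: diag(L_xx, L_yy). Second derivatives: L_xx(-4)=-3600, L_xx(-2)=1440, L_xx(1)=-900, L_xx(2)=1440; L_yy(-3)=2520, L_yy(0)=-360, L_yy(1)=360, L_yy(4)=-2520.
Local minima occur where both diagonal entries positive: (-2, -3), (-2, 1), (2, -3), (2, 1). Count: 4.

4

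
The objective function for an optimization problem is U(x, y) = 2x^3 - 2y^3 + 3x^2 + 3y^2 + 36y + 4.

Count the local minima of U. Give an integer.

U separates as a function of x plus a function of y, so ∇U=0 decouples.
∂U/∂x = 6x(x + 1) = 0 at x ∈ {-1, 0}; ∂U/∂y = -6(y - 3)(y + 2) = 0 at y ∈ {-2, 3}.
The Hessian is diagonal: diag(U_xx, U_yy). Second derivatives: U_xx(-1)=-6, U_xx(0)=6; U_yy(-2)=30, U_yy(3)=-30.
Local minima occur where both diagonal entries positive: (0, -2). Count: 1.

1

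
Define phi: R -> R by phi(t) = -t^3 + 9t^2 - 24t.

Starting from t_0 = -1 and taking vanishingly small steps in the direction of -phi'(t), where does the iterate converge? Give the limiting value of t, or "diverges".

phi'(t) = -3(t - 4)(t - 2), so phi'(-1) = -45.
Gradient descent moves in the -phi' direction, i.e. t is increasing.
The nearest critical point in that direction is t = 2, where phi'' = 6 > 0 (a local minimum). The iterate converges there.

2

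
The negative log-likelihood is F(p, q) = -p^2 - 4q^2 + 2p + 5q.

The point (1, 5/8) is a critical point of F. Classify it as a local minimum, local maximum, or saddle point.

local maximum

The Hessian of F is constant: H = [[-2, 0], [0, -8]].
det(H) = (-2)·(-8) − 0² = 16.
det(H) > 0 and tr(H) = -10 < 0, so H is negative definite and the point is a local maximum.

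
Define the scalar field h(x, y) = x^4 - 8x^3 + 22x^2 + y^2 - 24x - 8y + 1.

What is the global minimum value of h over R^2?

-24

h(x,y) separates as P(x) + Q(y) + 1, so its minimum is min P + min Q + 1.
P'(x) = 4(x - 3)(x - 2)(x - 1) vanishes at x ∈ {1, 2, 3}; Q'(y) = 2y - 8 vanishes at y ∈ {4}.
Local minima of P (where P''>0): P(1)=-9, P(3)=-9. Local minima of Q: Q(4)=-16.
So the global minimum of h is P(1) + Q(4) + 1 = -9 − 16 + 1 = -24, attained at (1, 4).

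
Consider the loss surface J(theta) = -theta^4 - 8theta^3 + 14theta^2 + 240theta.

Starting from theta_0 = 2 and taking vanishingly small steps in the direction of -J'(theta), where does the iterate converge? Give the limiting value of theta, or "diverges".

-4

J'(theta) = -4(theta - 3)(theta + 4)(theta + 5), so J'(2) = 168.
Gradient descent moves in the -J' direction, i.e. theta is decreasing.
The nearest critical point in that direction is theta = -4, where J'' = 28 > 0 (a local minimum). The iterate converges there.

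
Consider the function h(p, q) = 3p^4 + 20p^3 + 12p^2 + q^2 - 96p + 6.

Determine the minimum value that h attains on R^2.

h(p,q) separates as A(p) + B(q) + 6, so its minimum is min A + min B + 6.
A'(p) = 12(p - 1)(p + 2)(p + 4) vanishes at p ∈ {-4, -2, 1}; B'(q) = 2q vanishes at q ∈ {0}.
Local minima of A (where A''>0): A(-4)=64, A(1)=-61. Local minima of B: B(0)=0.
So the global minimum of h is A(1) + B(0) + 6 = -61 + 0 + 6 = -55, attained at (1, 0).

-55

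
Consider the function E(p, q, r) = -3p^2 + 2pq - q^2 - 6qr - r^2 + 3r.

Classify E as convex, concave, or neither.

E is quadratic, so its Hessian is the constant matrix H = [[-6, 2, 0], [2, -2, -6], [0, -6, -2]].
Leading principal minors: -6, 8, 200.
Neither pattern holds ⇒ H is indefinite ⇒ neither convex nor concave.

neither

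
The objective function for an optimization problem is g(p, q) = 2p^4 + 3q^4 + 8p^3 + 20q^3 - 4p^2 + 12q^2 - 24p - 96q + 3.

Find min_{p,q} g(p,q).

g(p,q) separates as A(p) + B(q) + 3, so its minimum is min A + min B + 3.
A'(p) = 8(p - 1)(p + 1)(p + 3) vanishes at p ∈ {-3, -1, 1}; B'(q) = 12(q - 1)(q + 2)(q + 4) vanishes at q ∈ {-4, -2, 1}.
Local minima of A (where A''>0): A(-3)=-18, A(1)=-18. Local minima of B: B(-4)=64, B(1)=-61.
So the global minimum of g is A(-3) + B(1) + 3 = -18 − 61 + 3 = -76, attained at (-3, 1).

-76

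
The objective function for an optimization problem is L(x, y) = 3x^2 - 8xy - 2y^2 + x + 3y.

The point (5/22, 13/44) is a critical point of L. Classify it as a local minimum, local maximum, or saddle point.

The Hessian of L is constant: H = [[6, -8], [-8, -4]].
det(H) = 6·(-4) − (-8)² = -88.
Since det(H) < 0, H is indefinite and the critical point is a saddle point.

saddle point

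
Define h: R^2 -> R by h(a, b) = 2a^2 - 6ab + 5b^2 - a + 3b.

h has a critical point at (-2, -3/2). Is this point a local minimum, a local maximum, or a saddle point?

The Hessian of h is constant: H = [[4, -6], [-6, 10]].
det(H) = 4·10 − (-6)² = 4.
det(H) > 0 and tr(H) = 14 > 0, so H is positive definite and the point is a local minimum.

local minimum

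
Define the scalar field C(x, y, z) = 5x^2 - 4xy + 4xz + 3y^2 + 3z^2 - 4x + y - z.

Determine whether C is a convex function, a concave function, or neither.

C is quadratic, so its Hessian is the constant matrix H = [[10, -4, 4], [-4, 6, 0], [4, 0, 6]].
Leading principal minors: 10, 44, 168.
All positive ⇒ H ≻ 0 ⇒ convex.

convex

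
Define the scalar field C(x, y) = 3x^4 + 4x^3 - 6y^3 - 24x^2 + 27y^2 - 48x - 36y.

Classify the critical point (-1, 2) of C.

The mixed partial ∂²C/∂x∂y is 0, so the Hessian at any point is diag(C_xx, C_yy) = diag(12(3x^2 + 2x - 4), 18(-2y + 3)).
At (-1, 2): H = diag(-36, -18).
Both eigenvalues are negative, so H is negative definite: a local maximum.

local maximum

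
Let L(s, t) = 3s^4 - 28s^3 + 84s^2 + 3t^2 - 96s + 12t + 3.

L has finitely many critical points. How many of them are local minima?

L separates as a function of s plus a function of t, so ∇L=0 decouples.
∂L/∂s = 12(s - 4)(s - 2)(s - 1) = 0 at s ∈ {1, 2, 4}; ∂L/∂t = 6(t + 2) = 0 at t ∈ {-2}.
The Hessian is diagonal: diag(L_ss, L_tt). Second derivatives: L_ss(1)=36, L_ss(2)=-24, L_ss(4)=72; L_tt(-2)=6.
Local minima occur where both diagonal entries positive: (1, -2), (4, -2). Count: 2.

2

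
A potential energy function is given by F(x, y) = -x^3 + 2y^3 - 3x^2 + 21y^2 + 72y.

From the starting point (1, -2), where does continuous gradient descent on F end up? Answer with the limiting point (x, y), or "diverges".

diverges

F is separable, so gradient descent decouples: x follows -∂F/∂x, y follows -∂F/∂y.
∂F/∂x = -3x(x + 2); at x=1 this is -9, so x increases.
∂F/∂y = 6(y + 3)(y + 4); at y=-2 this is 12, so y decreases.
The x-coordinate has no critical point in that direction and runs off to infinity.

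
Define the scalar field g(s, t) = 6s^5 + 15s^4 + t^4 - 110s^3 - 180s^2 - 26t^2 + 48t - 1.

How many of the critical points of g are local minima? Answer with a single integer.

g separates as a function of s plus a function of t, so ∇g=0 decouples.
∂g/∂s = 30s(s - 3)(s + 1)(s + 4) = 0 at s ∈ {-4, -1, 0, 3}; ∂g/∂t = 4(t - 3)(t - 1)(t + 4) = 0 at t ∈ {-4, 1, 3}.
The Hessian is diagonal: diag(g_ss, g_tt). Second derivatives: g_ss(-4)=-2520, g_ss(-1)=360, g_ss(0)=-360, g_ss(3)=2520; g_tt(-4)=140, g_tt(1)=-40, g_tt(3)=56.
Local minima occur where both diagonal entries positive: (-1, -4), (-1, 3), (3, -4), (3, 3). Count: 4.

4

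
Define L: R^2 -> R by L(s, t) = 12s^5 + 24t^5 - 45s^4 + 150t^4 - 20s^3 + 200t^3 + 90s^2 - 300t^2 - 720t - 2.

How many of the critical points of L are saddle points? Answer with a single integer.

L separates as a function of s plus a function of t, so ∇L=0 decouples.
∂L/∂s = 60s(s - 3)(s - 1)(s + 1) = 0 at s ∈ {-1, 0, 1, 3}; ∂L/∂t = 120(t - 1)(t + 1)(t + 2)(t + 3) = 0 at t ∈ {-3, -2, -1, 1}.
The Hessian is diagonal: diag(L_ss, L_tt). Second derivatives: L_ss(-1)=-480, L_ss(0)=180, L_ss(1)=-240, L_ss(3)=1440; L_tt(-3)=-960, L_tt(-2)=360, L_tt(-1)=-480, L_tt(1)=2880.
Saddle points occur where the two diagonal entries have opposite signs: (-1, -2), (-1, 1), (0, -3), (0, -1), (1, -2), (1, 1), (3, -3), (3, -1). Count: 8.

8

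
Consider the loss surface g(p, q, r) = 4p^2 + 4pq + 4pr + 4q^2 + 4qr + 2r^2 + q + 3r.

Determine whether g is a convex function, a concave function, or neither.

convex

g is quadratic, so its Hessian is the constant matrix H = [[8, 4, 4], [4, 8, 4], [4, 4, 4]].
Leading principal minors: 8, 48, 64.
All positive ⇒ H ≻ 0 ⇒ convex.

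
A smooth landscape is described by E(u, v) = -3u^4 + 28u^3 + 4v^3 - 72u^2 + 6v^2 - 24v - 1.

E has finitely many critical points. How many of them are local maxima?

E separates as a function of u plus a function of v, so ∇E=0 decouples.
∂E/∂u = -12u(u - 4)(u - 3) = 0 at u ∈ {0, 3, 4}; ∂E/∂v = 12(v - 1)(v + 2) = 0 at v ∈ {-2, 1}.
The Hessian is diagonal: diag(E_uu, E_vv). Second derivatives: E_uu(0)=-144, E_uu(3)=36, E_uu(4)=-48; E_vv(-2)=-36, E_vv(1)=36.
Local maxima occur where both diagonal entries negative: (0, -2), (4, -2). Count: 2.

2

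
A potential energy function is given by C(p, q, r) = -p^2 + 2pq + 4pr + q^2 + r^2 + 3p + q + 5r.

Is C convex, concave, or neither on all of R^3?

C is quadratic, so its Hessian is the constant matrix H = [[-2, 2, 4], [2, 2, 0], [4, 0, 2]].
Leading principal minors: -2, -8, -48.
Neither pattern holds ⇒ H is indefinite ⇒ neither convex nor concave.

neither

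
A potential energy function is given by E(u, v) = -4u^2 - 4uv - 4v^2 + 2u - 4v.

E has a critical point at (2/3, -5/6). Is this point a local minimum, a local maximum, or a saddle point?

The Hessian of E is constant: H = [[-8, -4], [-4, -8]].
det(H) = (-8)·(-8) − (-4)² = 48.
det(H) > 0 and tr(H) = -16 < 0, so H is negative definite and the point is a local maximum.

local maximum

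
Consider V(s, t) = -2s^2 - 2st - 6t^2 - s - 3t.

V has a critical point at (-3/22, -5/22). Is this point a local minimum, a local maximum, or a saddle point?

The Hessian of V is constant: H = [[-4, -2], [-2, -12]].
det(H) = (-4)·(-12) − (-2)² = 44.
det(H) > 0 and tr(H) = -16 < 0, so H is negative definite and the point is a local maximum.

local maximum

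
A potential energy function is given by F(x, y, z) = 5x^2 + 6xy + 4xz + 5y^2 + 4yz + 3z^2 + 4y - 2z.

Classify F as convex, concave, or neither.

F is quadratic, so its Hessian is the constant matrix H = [[10, 6, 4], [6, 10, 4], [4, 4, 6]].
Leading principal minors: 10, 64, 256.
All positive ⇒ H ≻ 0 ⇒ convex.

convex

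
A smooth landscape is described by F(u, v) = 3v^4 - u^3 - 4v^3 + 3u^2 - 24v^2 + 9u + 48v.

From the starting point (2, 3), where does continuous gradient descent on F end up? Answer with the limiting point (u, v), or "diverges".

(-1, 2)

F is separable, so gradient descent decouples: u follows -∂F/∂u, v follows -∂F/∂v.
∂F/∂u = -3(u - 3)(u + 1); at u=2 this is 9, so u decreases.
∂F/∂v = 12(v - 2)(v - 1)(v + 2); at v=3 this is 120, so v decreases.
u converges to its nearest critical value -1 (a local min of the u-part); v converges to 2. The iterate converges to (-1, 2).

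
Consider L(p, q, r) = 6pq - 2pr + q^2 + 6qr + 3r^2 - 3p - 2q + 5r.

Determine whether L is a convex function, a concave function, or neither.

L is quadratic, so its Hessian is the constant matrix H = [[0, 6, -2], [6, 2, 6], [-2, 6, 6]].
Leading principal minors: 0, -36, -368.
Neither pattern holds ⇒ H is indefinite ⇒ neither convex nor concave.

neither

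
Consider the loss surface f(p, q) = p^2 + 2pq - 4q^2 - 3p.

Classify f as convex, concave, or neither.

f is quadratic, so its Hessian is the constant matrix H = [[2, 2], [2, -8]].
det(H) = -20, tr(H) = -6.
det(H) < 0, so H is indefinite: neither convex nor concave.

neither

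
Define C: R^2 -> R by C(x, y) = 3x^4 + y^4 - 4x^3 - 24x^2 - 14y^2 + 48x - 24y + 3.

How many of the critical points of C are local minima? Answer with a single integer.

C separates as a function of x plus a function of y, so ∇C=0 decouples.
∂C/∂x = 12(x - 2)(x - 1)(x + 2) = 0 at x ∈ {-2, 1, 2}; ∂C/∂y = 4(y - 3)(y + 1)(y + 2) = 0 at y ∈ {-2, -1, 3}.
The Hessian is diagonal: diag(C_xx, C_yy). Second derivatives: C_xx(-2)=144, C_xx(1)=-36, C_xx(2)=48; C_yy(-2)=20, C_yy(-1)=-16, C_yy(3)=80.
Local minima occur where both diagonal entries positive: (-2, -2), (-2, 3), (2, -2), (2, 3). Count: 4.

4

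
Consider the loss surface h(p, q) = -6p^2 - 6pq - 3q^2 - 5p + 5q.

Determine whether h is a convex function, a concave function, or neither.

concave

h is quadratic, so its Hessian is the constant matrix H = [[-12, -6], [-6, -6]].
det(H) = 36, tr(H) = -18.
det(H) > 0 and tr(H) < 0, so H is negative definite everywhere: concave.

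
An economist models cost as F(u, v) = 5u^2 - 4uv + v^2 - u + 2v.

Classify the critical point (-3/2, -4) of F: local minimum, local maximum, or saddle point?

local minimum

The Hessian of F is constant: H = [[10, -4], [-4, 2]].
det(H) = 10·2 − (-4)² = 4.
det(H) > 0 and tr(H) = 12 > 0, so H is positive definite and the point is a local minimum.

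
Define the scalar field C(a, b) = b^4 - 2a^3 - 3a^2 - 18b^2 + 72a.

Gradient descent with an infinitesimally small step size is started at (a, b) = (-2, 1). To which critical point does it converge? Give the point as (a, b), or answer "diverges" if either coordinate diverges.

C is separable, so gradient descent decouples: a follows -∂C/∂a, b follows -∂C/∂b.
∂C/∂a = -6(a - 3)(a + 4); at a=-2 this is 60, so a decreases.
∂C/∂b = 4b(b - 3)(b + 3); at b=1 this is -32, so b increases.
a converges to its nearest critical value -4 (a local min of the a-part); b converges to 3. The iterate converges to (-4, 3).

(-4, 3)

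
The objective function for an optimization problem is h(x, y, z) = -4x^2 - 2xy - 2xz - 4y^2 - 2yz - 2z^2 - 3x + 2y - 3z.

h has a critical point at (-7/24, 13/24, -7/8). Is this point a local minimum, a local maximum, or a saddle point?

local maximum

The Hessian is constant: H = [[-8, -2, -2], [-2, -8, -2], [-2, -2, -4]].
Leading principal minors: Δ₁ = -8, Δ₂ = 60, Δ₃ = -192.
The minors alternate sign starting negative (−, +, −), so H is negative definite: a local maximum.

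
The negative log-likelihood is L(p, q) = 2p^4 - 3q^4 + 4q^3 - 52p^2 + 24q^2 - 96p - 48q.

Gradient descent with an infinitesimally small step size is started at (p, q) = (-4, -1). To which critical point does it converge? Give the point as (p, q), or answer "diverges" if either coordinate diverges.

L is separable, so gradient descent decouples: p follows -∂L/∂p, q follows -∂L/∂q.
∂L/∂p = 8(p - 4)(p + 1)(p + 3); at p=-4 this is -192, so p increases.
∂L/∂q = -12(q - 2)(q - 1)(q + 2); at q=-1 this is -72, so q increases.
p converges to its nearest critical value -3 (a local min of the p-part); q converges to 1. The iterate converges to (-3, 1).

(-3, 1)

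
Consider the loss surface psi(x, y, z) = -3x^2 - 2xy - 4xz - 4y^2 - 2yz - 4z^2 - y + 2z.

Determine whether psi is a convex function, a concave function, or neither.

concave

psi is quadratic, so its Hessian is the constant matrix H = [[-6, -2, -4], [-2, -8, -2], [-4, -2, -8]].
Leading principal minors: -6, 44, -232.
Signs alternate −, +, − ⇒ H ≺ 0 ⇒ concave.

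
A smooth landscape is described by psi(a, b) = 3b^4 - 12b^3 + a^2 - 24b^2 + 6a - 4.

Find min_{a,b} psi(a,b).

-397

psi(a,b) separates as P(a) + Q(b) − 4, so its minimum is min P + min Q − 4.
P'(a) = 2a + 6 vanishes at a ∈ {-3}; Q'(b) = 12b(b - 4)(b + 1) vanishes at b ∈ {-1, 0, 4}.
Local minima of P (where P''>0): P(-3)=-9. Local minima of Q: Q(-1)=-9, Q(4)=-384.
So the global minimum of psi is P(-3) + Q(4) − 4 = -9 − 384 − 4 = -397, attained at (-3, 4).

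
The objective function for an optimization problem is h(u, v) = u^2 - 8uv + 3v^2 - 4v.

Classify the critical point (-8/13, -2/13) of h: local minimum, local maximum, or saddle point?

The Hessian of h is constant: H = [[2, -8], [-8, 6]].
det(H) = 2·6 − (-8)² = -52.
Since det(H) < 0, H is indefinite and the critical point is a saddle point.

saddle point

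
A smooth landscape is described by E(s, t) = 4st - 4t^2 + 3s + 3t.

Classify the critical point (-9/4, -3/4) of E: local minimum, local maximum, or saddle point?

The Hessian of E is constant: H = [[0, 4], [4, -8]].
det(H) = 0·(-8) − 4² = -16.
Since det(H) < 0, H is indefinite and the critical point is a saddle point.

saddle point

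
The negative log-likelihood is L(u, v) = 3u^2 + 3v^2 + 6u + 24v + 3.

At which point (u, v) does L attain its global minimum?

L(u,v) separates as P(u) + Q(v) + 3, so its minimum is min P + min Q + 3.
P'(u) = 6u + 6 vanishes at u ∈ {-1}; Q'(v) = 6v + 24 vanishes at v ∈ {-4}.
Local minima of P (where P''>0): P(-1)=-3. Local minima of Q: Q(-4)=-48.
So the global minimum of L is P(-1) + Q(-4) + 3 = -3 − 48 + 3 = -48, attained at (-1, -4).

(-1, -4)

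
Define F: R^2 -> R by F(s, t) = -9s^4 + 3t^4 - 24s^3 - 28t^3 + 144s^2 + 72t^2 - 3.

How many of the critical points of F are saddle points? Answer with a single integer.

5

F separates as a function of s plus a function of t, so ∇F=0 decouples.
∂F/∂s = -36s(s - 2)(s + 4) = 0 at s ∈ {-4, 0, 2}; ∂F/∂t = 12t(t - 4)(t - 3) = 0 at t ∈ {0, 3, 4}.
The Hessian is diagonal: diag(F_ss, F_tt). Second derivatives: F_ss(-4)=-864, F_ss(0)=288, F_ss(2)=-432; F_tt(0)=144, F_tt(3)=-36, F_tt(4)=48.
Saddle points occur where the two diagonal entries have opposite signs: (-4, 0), (-4, 4), (0, 3), (2, 0), (2, 4). Count: 5.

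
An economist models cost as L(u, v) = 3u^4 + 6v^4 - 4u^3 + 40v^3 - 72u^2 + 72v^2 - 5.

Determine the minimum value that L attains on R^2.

L(u,v) separates as P(u) + Q(v) − 5, so its minimum is min P + min Q − 5.
P'(u) = 12u(u - 4)(u + 3) vanishes at u ∈ {-3, 0, 4}; Q'(v) = 24v(v + 2)(v + 3) vanishes at v ∈ {-3, -2, 0}.
Local minima of P (where P''>0): P(-3)=-297, P(4)=-640. Local minima of Q: Q(-3)=54, Q(0)=0.
So the global minimum of L is P(4) + Q(0) − 5 = -640 + 0 − 5 = -645, attained at (4, 0).

-645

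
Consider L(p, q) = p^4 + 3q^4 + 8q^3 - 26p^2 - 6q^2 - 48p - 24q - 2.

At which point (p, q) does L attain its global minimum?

(4, 1)

L(p,q) separates as A(p) + B(q) − 2, so its minimum is min A + min B − 2.
A'(p) = 4(p - 4)(p + 1)(p + 3) vanishes at p ∈ {-3, -1, 4}; B'(q) = 12(q - 1)(q + 1)(q + 2) vanishes at q ∈ {-2, -1, 1}.
Local minima of A (where A''>0): A(-3)=-9, A(4)=-352. Local minima of B: B(-2)=8, B(1)=-19.
So the global minimum of L is A(4) + B(1) − 2 = -352 − 19 − 2 = -373, attained at (4, 1).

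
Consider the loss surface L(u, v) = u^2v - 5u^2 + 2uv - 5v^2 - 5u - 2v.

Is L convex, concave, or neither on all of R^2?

neither

The term u^2v is cubic, so the Hessian is not constant.
∂²L/∂u² = 2v - 10, which takes both signs as v varies (negative for sufficiently negative v). A diagonal entry of the Hessian changing sign means the Hessian is neither positive- nor negative-semidefinite on all of R^2.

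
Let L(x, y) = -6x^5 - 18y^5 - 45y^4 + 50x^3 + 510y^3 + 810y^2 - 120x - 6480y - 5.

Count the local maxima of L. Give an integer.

4

L separates as a function of x plus a function of y, so ∇L=0 decouples.
∂L/∂x = -30(x - 2)(x - 1)(x + 1)(x + 2) = 0 at x ∈ {-2, -1, 1, 2}; ∂L/∂y = -90(y - 3)(y - 2)(y + 3)(y + 4) = 0 at y ∈ {-4, -3, 2, 3}.
The Hessian is diagonal: diag(L_xx, L_yy). Second derivatives: L_xx(-2)=360, L_xx(-1)=-180, L_xx(1)=180, L_xx(2)=-360; L_yy(-4)=3780, L_yy(-3)=-2700, L_yy(2)=2700, L_yy(3)=-3780.
Local maxima occur where both diagonal entries negative: (-1, -3), (-1, 3), (2, -3), (2, 3). Count: 4.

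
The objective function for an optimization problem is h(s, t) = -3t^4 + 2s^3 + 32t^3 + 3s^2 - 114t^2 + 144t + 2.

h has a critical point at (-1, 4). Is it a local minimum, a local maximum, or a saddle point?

local maximum

The mixed partial ∂²h/∂s∂t is 0, so the Hessian at any point is diag(h_ss, h_tt) = diag(6(2s + 1), 12(-3t^2 + 16t - 19)).
At (-1, 4): H = diag(-6, -36).
Both eigenvalues are negative, so H is negative definite: a local maximum.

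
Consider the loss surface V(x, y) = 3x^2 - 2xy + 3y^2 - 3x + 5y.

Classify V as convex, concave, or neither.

V is quadratic, so its Hessian is the constant matrix H = [[6, -2], [-2, 6]].
det(H) = 32, tr(H) = 12.
det(H) > 0 and tr(H) > 0, so H is positive definite everywhere: convex.

convex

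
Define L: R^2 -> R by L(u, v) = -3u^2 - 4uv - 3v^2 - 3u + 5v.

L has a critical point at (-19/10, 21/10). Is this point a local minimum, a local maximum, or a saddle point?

local maximum

The Hessian of L is constant: H = [[-6, -4], [-4, -6]].
det(H) = (-6)·(-6) − (-4)² = 20.
det(H) > 0 and tr(H) = -12 < 0, so H is negative definite and the point is a local maximum.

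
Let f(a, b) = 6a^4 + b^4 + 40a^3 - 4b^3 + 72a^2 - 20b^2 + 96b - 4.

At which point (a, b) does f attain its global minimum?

f(a,b) separates as P(a) + Q(b) − 4, so its minimum is min P + min Q − 4.
P'(a) = 24a(a + 2)(a + 3) vanishes at a ∈ {-3, -2, 0}; Q'(b) = 4(b - 4)(b - 2)(b + 3) vanishes at b ∈ {-3, 2, 4}.
Local minima of P (where P''>0): P(-3)=54, P(0)=0. Local minima of Q: Q(-3)=-279, Q(4)=64.
So the global minimum of f is P(0) + Q(-3) − 4 = 0 − 279 − 4 = -283, attained at (0, -3).

(0, -3)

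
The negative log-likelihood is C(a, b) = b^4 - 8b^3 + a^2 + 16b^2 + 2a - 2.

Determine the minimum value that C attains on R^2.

-3

C(a,b) separates as P(a) + Q(b) − 2, so its minimum is min P + min Q − 2.
P'(a) = 2a + 2 vanishes at a ∈ {-1}; Q'(b) = 4b(b - 4)(b - 2) vanishes at b ∈ {0, 2, 4}.
Local minima of P (where P''>0): P(-1)=-1. Local minima of Q: Q(0)=0, Q(4)=0.
So the global minimum of C is P(-1) + Q(0) − 2 = -1 + 0 − 2 = -3, attained at (-1, 0).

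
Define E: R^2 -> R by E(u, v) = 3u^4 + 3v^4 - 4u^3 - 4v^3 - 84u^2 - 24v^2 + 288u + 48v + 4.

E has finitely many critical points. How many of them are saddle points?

E separates as a function of u plus a function of v, so ∇E=0 decouples.
∂E/∂u = 12(u - 3)(u - 2)(u + 4) = 0 at u ∈ {-4, 2, 3}; ∂E/∂v = 12(v - 2)(v - 1)(v + 2) = 0 at v ∈ {-2, 1, 2}.
The Hessian is diagonal: diag(E_uu, E_vv). Second derivatives: E_uu(-4)=504, E_uu(2)=-72, E_uu(3)=84; E_vv(-2)=144, E_vv(1)=-36, E_vv(2)=48.
Saddle points occur where the two diagonal entries have opposite signs: (-4, 1), (2, -2), (2, 2), (3, 1). Count: 4.

4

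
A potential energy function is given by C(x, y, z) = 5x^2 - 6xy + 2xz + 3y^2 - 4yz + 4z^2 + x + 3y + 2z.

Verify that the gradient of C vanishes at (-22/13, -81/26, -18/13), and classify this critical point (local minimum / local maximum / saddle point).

∇C = (10x - 6y + 2z + 1, -6x + 6y - 4z + 3, 2x - 4y + 8z + 2); substituting (-22/13, -81/26, -18/13) gives ∇C = (0, 0, 0), so (-22/13, -81/26, -18/13) is indeed a critical point.
The Hessian is constant: H = [[10, -6, 2], [-6, 6, -4], [2, -4, 8]].
Leading principal minors: Δ₁ = 10, Δ₂ = 24, Δ₃ = 104.
All leading minors are positive, so H is positive definite: a local minimum.

local minimum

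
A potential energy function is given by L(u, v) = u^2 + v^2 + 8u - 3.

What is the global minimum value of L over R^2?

L(u,v) separates as P(u) + Q(v) − 3, so its minimum is min P + min Q − 3.
P'(u) = 2u + 8 vanishes at u ∈ {-4}; Q'(v) = 2v vanishes at v ∈ {0}.
Local minima of P (where P''>0): P(-4)=-16. Local minima of Q: Q(0)=0.
So the global minimum of L is P(-4) + Q(0) − 3 = -16 + 0 − 3 = -19, attained at (-4, 0).

-19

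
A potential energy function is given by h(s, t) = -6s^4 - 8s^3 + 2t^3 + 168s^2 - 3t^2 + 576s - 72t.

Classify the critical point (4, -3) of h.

The mixed partial ∂²h/∂s∂t is 0, so the Hessian at any point is diag(h_ss, h_tt) = diag(24(-3s^2 - 2s + 14), 6(2t - 1)).
At (4, -3): H = diag(-1008, -42).
Both eigenvalues are negative, so H is negative definite: a local maximum.

local maximum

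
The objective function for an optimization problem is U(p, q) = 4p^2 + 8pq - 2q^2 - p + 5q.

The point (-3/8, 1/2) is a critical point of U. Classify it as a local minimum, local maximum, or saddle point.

The Hessian of U is constant: H = [[8, 8], [8, -4]].
det(H) = 8·(-4) − 8² = -96.
Since det(H) < 0, H is indefinite and the critical point is a saddle point.

saddle point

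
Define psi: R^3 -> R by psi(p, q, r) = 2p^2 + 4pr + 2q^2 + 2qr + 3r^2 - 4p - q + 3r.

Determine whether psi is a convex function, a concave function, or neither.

convex

psi is quadratic, so its Hessian is the constant matrix H = [[4, 0, 4], [0, 4, 2], [4, 2, 6]].
Leading principal minors: 4, 16, 16.
All positive ⇒ H ≻ 0 ⇒ convex.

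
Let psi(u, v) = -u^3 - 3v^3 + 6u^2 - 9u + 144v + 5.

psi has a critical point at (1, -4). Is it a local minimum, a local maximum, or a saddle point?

local minimum

The mixed partial ∂²psi/∂u∂v is 0, so the Hessian at any point is diag(psi_uu, psi_vv) = diag(6(-u + 2), -18v).
At (1, -4): H = diag(6, 72).
Both eigenvalues are positive, so H is positive definite: a local minimum.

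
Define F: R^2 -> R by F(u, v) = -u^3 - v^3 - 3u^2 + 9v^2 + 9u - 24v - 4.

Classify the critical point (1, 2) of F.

The mixed partial ∂²F/∂u∂v is 0, so the Hessian at any point is diag(F_uu, F_vv) = diag(-6(u + 1), 6(-v + 3)).
At (1, 2): H = diag(-12, 6).
The eigenvalues have opposite signs, so H is indefinite: a saddle point.

saddle point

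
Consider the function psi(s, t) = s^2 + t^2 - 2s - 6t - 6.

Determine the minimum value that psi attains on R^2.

psi(s,t) separates as P(s) + Q(t) − 6, so its minimum is min P + min Q − 6.
P'(s) = 2s - 2 vanishes at s ∈ {1}; Q'(t) = 2(t - 3) vanishes at t ∈ {3}.
Local minima of P (where P''>0): P(1)=-1. Local minima of Q: Q(3)=-9.
So the global minimum of psi is P(1) + Q(3) − 6 = -1 − 9 − 6 = -16, attained at (1, 3).

-16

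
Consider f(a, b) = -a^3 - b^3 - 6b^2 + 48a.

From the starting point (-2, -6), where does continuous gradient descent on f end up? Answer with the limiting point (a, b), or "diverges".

(-4, -4)

f is separable, so gradient descent decouples: a follows -∂f/∂a, b follows -∂f/∂b.
∂f/∂a = -3(a - 4)(a + 4); at a=-2 this is 36, so a decreases.
∂f/∂b = -3b(b + 4); at b=-6 this is -36, so b increases.
a converges to its nearest critical value -4 (a local min of the a-part); b converges to -4. The iterate converges to (-4, -4).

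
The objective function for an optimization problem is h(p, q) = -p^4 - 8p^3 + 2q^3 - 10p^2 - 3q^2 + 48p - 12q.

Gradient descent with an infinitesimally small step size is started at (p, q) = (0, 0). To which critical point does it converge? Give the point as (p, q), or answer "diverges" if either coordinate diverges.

h is separable, so gradient descent decouples: p follows -∂h/∂p, q follows -∂h/∂q.
∂h/∂p = -4(p - 1)(p + 3)(p + 4); at p=0 this is 48, so p decreases.
∂h/∂q = 6(q - 2)(q + 1); at q=0 this is -12, so q increases.
p converges to its nearest critical value -3 (a local min of the p-part); q converges to 2. The iterate converges to (-3, 2).

(-3, 2)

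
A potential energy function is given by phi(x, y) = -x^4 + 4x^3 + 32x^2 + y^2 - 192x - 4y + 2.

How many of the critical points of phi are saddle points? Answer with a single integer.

phi separates as a function of x plus a function of y, so ∇phi=0 decouples.
∂phi/∂x = -4(x - 4)(x - 3)(x + 4) = 0 at x ∈ {-4, 3, 4}; ∂phi/∂y = 2(y - 2) = 0 at y ∈ {2}.
The Hessian is diagonal: diag(phi_xx, phi_yy). Second derivatives: phi_xx(-4)=-224, phi_xx(3)=28, phi_xx(4)=-32; phi_yy(2)=2.
Saddle points occur where the two diagonal entries have opposite signs: (-4, 2), (4, 2). Count: 2.

2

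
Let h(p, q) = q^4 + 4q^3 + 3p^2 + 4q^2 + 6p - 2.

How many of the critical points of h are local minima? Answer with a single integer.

h separates as a function of p plus a function of q, so ∇h=0 decouples.
∂h/∂p = 6(p + 1) = 0 at p ∈ {-1}; ∂h/∂q = 4q(q + 1)(q + 2) = 0 at q ∈ {-2, -1, 0}.
The Hessian is diagonal: diag(h_pp, h_qq). Second derivatives: h_pp(-1)=6; h_qq(-2)=8, h_qq(-1)=-4, h_qq(0)=8.
Local minima occur where both diagonal entries positive: (-1, -2), (-1, 0). Count: 2.

2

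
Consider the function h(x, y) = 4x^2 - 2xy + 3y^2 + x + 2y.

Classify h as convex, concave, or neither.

h is quadratic, so its Hessian is the constant matrix H = [[8, -2], [-2, 6]].
det(H) = 44, tr(H) = 14.
det(H) > 0 and tr(H) > 0, so H is positive definite everywhere: convex.

convex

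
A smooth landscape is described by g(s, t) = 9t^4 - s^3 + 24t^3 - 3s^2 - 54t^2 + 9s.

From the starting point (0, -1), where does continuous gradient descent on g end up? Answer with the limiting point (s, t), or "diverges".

(-3, -3)

g is separable, so gradient descent decouples: s follows -∂g/∂s, t follows -∂g/∂t.
∂g/∂s = -3(s - 1)(s + 3); at s=0 this is 9, so s decreases.
∂g/∂t = 36t(t - 1)(t + 3); at t=-1 this is 144, so t decreases.
s converges to its nearest critical value -3 (a local min of the s-part); t converges to -3. The iterate converges to (-3, -3).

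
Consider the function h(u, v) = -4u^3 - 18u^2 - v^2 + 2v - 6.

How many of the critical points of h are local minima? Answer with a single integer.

h separates as a function of u plus a function of v, so ∇h=0 decouples.
∂h/∂u = -12u(u + 3) = 0 at u ∈ {-3, 0}; ∂h/∂v = -2(v - 1) = 0 at v ∈ {1}.
The Hessian is diagonal: diag(h_uu, h_vv). Second derivatives: h_uu(-3)=36, h_uu(0)=-36; h_vv(1)=-2.
Local minima occur where both diagonal entries positive: none. Count: 0.

0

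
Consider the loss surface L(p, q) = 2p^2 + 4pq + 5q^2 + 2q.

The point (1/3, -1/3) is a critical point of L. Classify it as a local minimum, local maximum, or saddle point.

The Hessian of L is constant: H = [[4, 4], [4, 10]].
det(H) = 4·10 − 4² = 24.
det(H) > 0 and tr(H) = 14 > 0, so H is positive definite and the point is a local minimum.

local minimum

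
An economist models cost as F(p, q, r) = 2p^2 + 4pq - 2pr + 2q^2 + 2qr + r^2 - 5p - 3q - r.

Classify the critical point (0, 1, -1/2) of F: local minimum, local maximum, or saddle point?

The Hessian is constant: H = [[4, 4, -2], [4, 4, 2], [-2, 2, 2]].
Leading principal minors: Δ₁ = 4, Δ₂ = 0, Δ₃ = -64.
The minors fit neither the all-positive nor the alternating-sign pattern, so H is indefinite: a saddle point.

saddle point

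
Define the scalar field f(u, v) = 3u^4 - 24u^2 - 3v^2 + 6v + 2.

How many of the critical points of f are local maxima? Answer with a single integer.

1

f separates as a function of u plus a function of v, so ∇f=0 decouples.
∂f/∂u = 12u(u - 2)(u + 2) = 0 at u ∈ {-2, 0, 2}; ∂f/∂v = -6(v - 1) = 0 at v ∈ {1}.
The Hessian is diagonal: diag(f_uu, f_vv). Second derivatives: f_uu(-2)=96, f_uu(0)=-48, f_uu(2)=96; f_vv(1)=-6.
Local maxima occur where both diagonal entries negative: (0, 1). Count: 1.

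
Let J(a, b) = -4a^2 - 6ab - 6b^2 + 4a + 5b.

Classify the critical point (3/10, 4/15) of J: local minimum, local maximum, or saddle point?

local maximum

The Hessian of J is constant: H = [[-8, -6], [-6, -12]].
det(H) = (-8)·(-12) − (-6)² = 60.
det(H) > 0 and tr(H) = -20 < 0, so H is negative definite and the point is a local maximum.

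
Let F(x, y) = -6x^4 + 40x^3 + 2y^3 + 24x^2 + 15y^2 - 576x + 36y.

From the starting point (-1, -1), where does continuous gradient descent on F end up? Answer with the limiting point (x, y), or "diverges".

F is separable, so gradient descent decouples: x follows -∂F/∂x, y follows -∂F/∂y.
∂F/∂x = -24(x - 4)(x - 3)(x + 2); at x=-1 this is -480, so x increases.
∂F/∂y = 6(y + 2)(y + 3); at y=-1 this is 12, so y decreases.
x converges to its nearest critical value 3 (a local min of the x-part); y converges to -2. The iterate converges to (3, -2).

(3, -2)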